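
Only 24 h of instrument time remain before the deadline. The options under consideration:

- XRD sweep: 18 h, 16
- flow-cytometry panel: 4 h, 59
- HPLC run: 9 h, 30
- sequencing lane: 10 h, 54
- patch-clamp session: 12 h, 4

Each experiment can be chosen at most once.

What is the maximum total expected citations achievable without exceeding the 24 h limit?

143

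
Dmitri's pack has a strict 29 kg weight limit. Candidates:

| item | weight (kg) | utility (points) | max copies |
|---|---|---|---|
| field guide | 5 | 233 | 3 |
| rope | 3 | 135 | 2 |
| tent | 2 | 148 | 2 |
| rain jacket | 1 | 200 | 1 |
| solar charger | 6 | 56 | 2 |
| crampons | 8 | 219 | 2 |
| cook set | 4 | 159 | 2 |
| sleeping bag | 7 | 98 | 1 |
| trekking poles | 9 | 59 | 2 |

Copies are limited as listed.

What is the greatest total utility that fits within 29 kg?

1550

Filling by ratio: 3×field guide + 2×rope + 2×tent + rain jacket for 1465, with 3 kg left unused.
The 5 kg tied up in field guide is better spent on 2×cook set — total rises to 1550 (29 kg).
Nothing else within 29 kg beats 1550.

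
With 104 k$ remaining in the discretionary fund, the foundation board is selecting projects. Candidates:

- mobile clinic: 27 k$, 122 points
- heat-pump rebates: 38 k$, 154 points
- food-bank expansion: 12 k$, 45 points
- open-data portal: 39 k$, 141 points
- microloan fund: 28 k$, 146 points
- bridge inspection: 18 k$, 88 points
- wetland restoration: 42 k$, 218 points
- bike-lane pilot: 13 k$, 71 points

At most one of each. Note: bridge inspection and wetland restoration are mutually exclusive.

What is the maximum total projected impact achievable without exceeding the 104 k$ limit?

486

Taking mobile clinic + microloan fund + wetland restoration: 97 k$ used, 486 in projected impact.
No other feasible combination exceeds 486.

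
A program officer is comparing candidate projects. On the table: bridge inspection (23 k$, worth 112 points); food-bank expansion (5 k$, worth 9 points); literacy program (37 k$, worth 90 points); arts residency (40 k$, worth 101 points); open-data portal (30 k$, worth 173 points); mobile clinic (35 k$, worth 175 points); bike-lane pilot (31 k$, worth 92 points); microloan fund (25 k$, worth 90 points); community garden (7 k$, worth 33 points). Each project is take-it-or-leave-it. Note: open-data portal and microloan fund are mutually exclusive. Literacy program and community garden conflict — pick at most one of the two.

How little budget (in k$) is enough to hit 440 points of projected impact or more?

Look for the lowest-budget combination reaching 440.
bridge inspection + open-data portal + mobile clinic: 460 projected impact at 88 k$.
Any bundle with less than 88 k$ falls short of 440.

88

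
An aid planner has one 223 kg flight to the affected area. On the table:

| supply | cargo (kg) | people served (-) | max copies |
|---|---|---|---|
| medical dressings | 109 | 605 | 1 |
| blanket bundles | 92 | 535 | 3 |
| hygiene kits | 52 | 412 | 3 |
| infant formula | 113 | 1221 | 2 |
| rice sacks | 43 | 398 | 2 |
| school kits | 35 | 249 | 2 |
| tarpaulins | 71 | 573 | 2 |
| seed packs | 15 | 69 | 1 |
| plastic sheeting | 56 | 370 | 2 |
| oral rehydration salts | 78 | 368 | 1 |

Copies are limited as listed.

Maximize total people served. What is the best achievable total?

2100

Density check — infant formula 10.81, rice sacks 9.26, tarpaulins 8.07 are the best per kg.
The ratio heuristic lands on infant formula + 2×rice sacks + seed packs (2086) but leaves 9 kg idle.
The 43 kg tied up in rice sacks is better spent on hygiene kits — total rises to 2100 (223 kg).
That's the maximum — no swap from here does better than 2100.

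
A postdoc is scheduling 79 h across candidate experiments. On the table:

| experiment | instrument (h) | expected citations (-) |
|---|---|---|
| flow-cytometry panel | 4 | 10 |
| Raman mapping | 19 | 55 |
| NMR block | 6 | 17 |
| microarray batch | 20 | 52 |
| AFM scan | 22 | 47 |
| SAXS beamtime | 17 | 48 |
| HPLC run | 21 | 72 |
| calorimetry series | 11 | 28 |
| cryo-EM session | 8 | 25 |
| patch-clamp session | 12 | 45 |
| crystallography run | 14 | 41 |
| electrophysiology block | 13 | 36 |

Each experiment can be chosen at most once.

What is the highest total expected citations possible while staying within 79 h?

The ratio heuristic lands on flow-cytometry panel + Raman mapping + HPLC run + cryo-EM session + patch-clamp session + crystallography run (248) but leaves 1 h idle.
Dropping flow-cytometry panel and crystallography run frees 18 h; slotting in NMR block + electrophysiology block (19 h) lifts the total to 250 at 79 h.
Nothing else within 79 h beats 250.

250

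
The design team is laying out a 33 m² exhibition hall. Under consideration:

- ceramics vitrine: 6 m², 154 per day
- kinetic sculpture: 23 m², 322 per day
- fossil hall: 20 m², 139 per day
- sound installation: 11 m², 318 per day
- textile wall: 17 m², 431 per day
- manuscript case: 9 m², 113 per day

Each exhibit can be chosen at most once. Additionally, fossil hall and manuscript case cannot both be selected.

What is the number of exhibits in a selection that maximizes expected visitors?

Best achievable expected visitors is 749.
One optimal bundle: sound installation + textile wall (28 m²).
All optima have 2 exhibits.

2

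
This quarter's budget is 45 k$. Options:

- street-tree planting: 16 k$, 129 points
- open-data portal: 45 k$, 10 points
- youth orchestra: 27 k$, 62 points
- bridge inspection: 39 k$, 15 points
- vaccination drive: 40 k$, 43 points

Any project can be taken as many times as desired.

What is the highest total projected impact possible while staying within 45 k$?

258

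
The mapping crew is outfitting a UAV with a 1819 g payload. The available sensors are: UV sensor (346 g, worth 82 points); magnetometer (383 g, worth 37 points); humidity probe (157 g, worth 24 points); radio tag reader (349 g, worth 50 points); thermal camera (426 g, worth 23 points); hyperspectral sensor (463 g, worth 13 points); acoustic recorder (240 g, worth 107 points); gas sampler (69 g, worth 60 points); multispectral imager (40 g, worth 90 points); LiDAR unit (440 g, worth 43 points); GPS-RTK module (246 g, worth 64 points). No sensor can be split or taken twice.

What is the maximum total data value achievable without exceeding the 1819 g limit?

By data value per g: multispectral imager 2.25, gas sampler 0.87, acoustic recorder 0.45, GPS-RTK module 0.26 lead.
A density-first pass picks UV sensor + humidity probe + radio tag reader + acoustic recorder + gas sampler + multispectral imager + GPS-RTK module — 477 at 1447 g.
The 157 g tied up in humidity probe is better spent on LiDAR unit — total rises to 496 (1730 g).
Nothing else within 1819 g beats 496.

496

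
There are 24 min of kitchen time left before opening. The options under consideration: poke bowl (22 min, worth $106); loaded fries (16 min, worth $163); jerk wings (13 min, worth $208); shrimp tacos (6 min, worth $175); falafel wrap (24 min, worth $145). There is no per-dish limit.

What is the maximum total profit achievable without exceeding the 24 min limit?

700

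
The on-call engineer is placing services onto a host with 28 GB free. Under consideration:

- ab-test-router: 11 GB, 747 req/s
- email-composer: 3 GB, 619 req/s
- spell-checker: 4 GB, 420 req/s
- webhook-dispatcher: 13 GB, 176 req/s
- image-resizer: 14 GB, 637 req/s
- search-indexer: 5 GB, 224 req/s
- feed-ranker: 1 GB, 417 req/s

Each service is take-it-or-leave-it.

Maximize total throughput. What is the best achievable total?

2427

Ab-test-router + email-composer + spell-checker + search-indexer + feed-ranker uses 24 of the 28 GB and totals 2427.
Next best is email-composer + spell-checker + image-resizer + search-indexer + feed-ranker at 2317 (27 GB) — short by 110.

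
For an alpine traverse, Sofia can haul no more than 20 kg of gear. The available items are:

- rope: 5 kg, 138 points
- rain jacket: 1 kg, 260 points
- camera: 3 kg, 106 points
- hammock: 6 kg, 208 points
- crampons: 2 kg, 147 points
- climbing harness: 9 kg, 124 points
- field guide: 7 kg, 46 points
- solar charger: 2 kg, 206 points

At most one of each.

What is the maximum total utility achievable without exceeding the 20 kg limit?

1065

Density check — rain jacket 260.00, solar charger 103.00, crampons 73.50, camera 35.33 are the best per kg.
Taking rope + rain jacket + camera + hammock + crampons + solar charger: 19 kg used, 1065 in utility.
Every other selection either busts 20 kg or fails to beat 1065.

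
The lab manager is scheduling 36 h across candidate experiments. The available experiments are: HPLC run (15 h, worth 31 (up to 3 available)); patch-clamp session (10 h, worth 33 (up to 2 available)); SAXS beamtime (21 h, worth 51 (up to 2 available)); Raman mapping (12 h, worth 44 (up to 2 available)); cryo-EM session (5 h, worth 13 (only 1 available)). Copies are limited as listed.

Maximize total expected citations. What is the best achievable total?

121

Density check — Raman mapping 3.67, patch-clamp session 3.30, cryo-EM session 2.60 are the best per h.
Patch-clamp session + 2×Raman mapping uses 34 of the 36 h and totals 121.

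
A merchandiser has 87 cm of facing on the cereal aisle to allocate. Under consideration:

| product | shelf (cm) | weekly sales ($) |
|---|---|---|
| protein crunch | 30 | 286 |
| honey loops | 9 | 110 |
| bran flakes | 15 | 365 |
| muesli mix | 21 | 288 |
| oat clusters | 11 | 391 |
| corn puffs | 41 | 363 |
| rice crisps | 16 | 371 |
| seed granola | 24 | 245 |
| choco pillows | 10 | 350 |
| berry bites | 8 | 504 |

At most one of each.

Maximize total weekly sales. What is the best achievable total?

Best packing: bran flakes + muesli mix + oat clusters + rice crisps + choco pillows + berry bites — 81 cm, 2269 total.
Nothing else within 87 cm beats 2269.

2269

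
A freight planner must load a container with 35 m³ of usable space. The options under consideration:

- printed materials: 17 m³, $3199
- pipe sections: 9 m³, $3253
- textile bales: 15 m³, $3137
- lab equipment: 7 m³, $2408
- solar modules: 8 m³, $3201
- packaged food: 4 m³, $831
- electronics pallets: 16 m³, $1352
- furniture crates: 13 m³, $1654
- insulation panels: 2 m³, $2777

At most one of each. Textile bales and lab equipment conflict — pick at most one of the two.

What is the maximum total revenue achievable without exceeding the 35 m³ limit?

12470

Pipe sections + lab equipment + solar modules + packaged food + insulation panels uses 30 of the 35 m³ and totals 12470.
No other feasible combination exceeds 12470.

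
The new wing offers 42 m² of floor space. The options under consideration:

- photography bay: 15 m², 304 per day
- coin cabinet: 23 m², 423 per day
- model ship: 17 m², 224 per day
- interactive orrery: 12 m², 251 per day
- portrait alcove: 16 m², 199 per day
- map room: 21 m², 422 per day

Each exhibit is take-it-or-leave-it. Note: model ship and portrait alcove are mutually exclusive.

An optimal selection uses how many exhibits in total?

2

The maximum expected visitors within 42 m² is 727.
One optimal bundle: photography bay + coin cabinet (38 m²).
All optima have 2 exhibits.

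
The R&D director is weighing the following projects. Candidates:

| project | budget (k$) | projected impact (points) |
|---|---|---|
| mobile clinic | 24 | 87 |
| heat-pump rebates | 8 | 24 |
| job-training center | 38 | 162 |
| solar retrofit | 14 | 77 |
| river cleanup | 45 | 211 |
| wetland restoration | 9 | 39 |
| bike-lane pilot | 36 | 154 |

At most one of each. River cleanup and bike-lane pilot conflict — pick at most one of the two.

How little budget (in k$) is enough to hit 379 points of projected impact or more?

Minimise k$ subject to total projected impact ≥ 379.
job-training center + solar retrofit + bike-lane pilot reaches 393 using 88 k$.
Any bundle with less than 88 k$ falls short of 379.

88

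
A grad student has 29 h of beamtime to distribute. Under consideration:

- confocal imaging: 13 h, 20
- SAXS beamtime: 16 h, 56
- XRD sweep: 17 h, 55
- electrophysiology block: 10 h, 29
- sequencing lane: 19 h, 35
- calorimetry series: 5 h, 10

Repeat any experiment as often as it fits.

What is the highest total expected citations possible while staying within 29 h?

85

SAXS beamtime + electrophysiology block uses 26 of the 29 h and totals 85.
Nothing else within 29 h beats 85.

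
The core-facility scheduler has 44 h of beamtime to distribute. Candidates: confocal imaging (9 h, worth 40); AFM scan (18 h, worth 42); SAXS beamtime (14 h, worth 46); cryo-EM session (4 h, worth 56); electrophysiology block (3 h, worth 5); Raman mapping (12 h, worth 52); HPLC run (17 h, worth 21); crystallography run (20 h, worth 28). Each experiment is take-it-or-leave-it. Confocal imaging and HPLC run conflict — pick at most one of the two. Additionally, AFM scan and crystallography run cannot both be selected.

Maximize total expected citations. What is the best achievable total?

199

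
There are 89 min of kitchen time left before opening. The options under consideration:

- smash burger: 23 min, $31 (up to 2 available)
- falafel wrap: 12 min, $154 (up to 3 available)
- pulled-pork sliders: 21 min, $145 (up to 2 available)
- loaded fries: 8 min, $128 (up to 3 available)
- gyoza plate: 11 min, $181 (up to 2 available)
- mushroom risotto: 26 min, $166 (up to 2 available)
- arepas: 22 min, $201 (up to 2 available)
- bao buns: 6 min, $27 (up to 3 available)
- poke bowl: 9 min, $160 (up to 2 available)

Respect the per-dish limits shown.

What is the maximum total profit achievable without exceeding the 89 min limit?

1374

The ratio ordering already packs tightly: 2×falafel wrap + 3×loaded fries + 2×gyoza plate + 2×poke bowl, 88 min, 1374.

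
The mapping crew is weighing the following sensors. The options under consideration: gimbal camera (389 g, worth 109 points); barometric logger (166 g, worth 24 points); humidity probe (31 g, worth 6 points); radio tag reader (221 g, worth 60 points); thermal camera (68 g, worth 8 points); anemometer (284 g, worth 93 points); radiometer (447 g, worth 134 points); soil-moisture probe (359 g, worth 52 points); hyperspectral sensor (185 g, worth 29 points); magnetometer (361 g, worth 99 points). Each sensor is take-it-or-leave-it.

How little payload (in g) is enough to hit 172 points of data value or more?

641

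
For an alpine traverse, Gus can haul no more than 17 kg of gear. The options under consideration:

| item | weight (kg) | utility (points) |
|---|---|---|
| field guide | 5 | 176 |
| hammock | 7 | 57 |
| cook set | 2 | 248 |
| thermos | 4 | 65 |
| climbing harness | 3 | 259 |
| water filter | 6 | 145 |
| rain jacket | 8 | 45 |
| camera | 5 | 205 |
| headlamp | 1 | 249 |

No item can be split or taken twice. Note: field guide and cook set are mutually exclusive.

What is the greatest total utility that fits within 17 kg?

Best packing: cook set + climbing harness + water filter + camera + headlamp — 17 kg, 1106 total.
Next best is cook set + thermos + climbing harness + camera + headlamp at 1026 (15 kg) — short by 80.

1106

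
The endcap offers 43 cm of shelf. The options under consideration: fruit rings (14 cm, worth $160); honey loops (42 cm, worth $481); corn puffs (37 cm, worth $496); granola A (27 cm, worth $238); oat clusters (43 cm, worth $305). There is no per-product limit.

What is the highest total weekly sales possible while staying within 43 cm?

Corn puffs uses 37 of the 43 cm and totals 496.
No other feasible combination exceeds 496.

496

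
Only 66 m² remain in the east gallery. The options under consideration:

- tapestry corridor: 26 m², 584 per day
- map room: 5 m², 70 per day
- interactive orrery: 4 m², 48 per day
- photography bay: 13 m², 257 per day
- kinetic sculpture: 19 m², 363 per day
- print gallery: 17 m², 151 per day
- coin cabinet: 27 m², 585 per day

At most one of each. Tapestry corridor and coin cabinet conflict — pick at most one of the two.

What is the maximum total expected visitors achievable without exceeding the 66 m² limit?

1275

Ranking by ratio (expected visitors/m²): tapestry corridor 22.46, coin cabinet 21.67, photography bay 19.77.
Map room + photography bay + kinetic sculpture + coin cabinet uses 64 of the 66 m² and totals 1275.
Every other selection either busts 66 m² or breaks a pairing rule or fails to beat 1275.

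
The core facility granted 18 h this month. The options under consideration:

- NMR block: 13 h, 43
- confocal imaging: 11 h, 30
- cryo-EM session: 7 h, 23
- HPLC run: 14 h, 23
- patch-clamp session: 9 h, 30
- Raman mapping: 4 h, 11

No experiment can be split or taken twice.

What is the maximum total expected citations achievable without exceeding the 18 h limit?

A density-first pass picks cryo-EM session + patch-clamp session — 53 at 16 h.
Replace cryo-EM session and patch-clamp session with NMR block + Raman mapping: the trade gains 1 net, giving 54 at 17 h.
No other feasible combination exceeds 54.

54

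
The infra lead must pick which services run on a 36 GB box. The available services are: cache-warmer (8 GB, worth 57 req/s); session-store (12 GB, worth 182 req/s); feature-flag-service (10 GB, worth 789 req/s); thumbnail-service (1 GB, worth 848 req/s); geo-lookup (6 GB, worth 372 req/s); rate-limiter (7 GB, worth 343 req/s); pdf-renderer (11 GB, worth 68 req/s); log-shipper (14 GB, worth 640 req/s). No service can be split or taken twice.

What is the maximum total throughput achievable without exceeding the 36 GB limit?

2649

Taking the top-ratio services first gives session-store + feature-flag-service + thumbnail-service + geo-lookup + rate-limiter for 2534 (36 GB).
Replace session-store and rate-limiter with log-shipper: the trade gains 115 net, giving 2649 at 31 GB.
No other feasible combination exceeds 2649.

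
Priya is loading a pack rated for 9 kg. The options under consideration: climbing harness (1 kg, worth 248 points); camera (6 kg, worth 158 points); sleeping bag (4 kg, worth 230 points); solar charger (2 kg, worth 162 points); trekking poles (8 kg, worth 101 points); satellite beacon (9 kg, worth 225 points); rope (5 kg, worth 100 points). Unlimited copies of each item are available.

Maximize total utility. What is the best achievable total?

2232

By utility per kg: climbing harness 248.00, solar charger 81.00, sleeping bag 57.50, camera 26.33 lead.
Taking 9×climbing harness: 9 kg used, 2232 in utility.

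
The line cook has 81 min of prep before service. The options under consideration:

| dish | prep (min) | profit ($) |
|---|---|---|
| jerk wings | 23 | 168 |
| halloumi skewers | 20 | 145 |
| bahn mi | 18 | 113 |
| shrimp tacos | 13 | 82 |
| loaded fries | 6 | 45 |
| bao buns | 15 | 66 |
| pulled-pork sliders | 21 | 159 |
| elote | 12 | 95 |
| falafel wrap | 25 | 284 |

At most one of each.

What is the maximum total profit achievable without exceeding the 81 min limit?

Taking the top-ratio dishes first gives shrimp tacos + loaded fries + pulled-pork sliders + elote + falafel wrap for 665 (77 min).
The 19 min tied up in shrimp tacos and loaded fries is better spent on jerk wings — total rises to 706 (81 min).
An exhaustive check of the 512 subsets confirms 706.

706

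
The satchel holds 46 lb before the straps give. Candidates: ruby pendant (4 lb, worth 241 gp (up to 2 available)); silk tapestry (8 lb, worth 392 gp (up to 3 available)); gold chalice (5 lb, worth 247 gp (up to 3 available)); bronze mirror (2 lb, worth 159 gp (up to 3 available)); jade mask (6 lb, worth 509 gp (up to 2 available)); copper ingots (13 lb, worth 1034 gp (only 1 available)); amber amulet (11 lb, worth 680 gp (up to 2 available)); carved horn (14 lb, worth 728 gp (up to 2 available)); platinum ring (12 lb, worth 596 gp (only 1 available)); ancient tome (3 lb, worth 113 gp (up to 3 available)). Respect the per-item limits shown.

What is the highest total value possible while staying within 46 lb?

Ruby pendant + 3×bronze mirror + 2×jade mask + copper ingots + amber amulet uses 46 of the 46 lb and totals 3450.

3450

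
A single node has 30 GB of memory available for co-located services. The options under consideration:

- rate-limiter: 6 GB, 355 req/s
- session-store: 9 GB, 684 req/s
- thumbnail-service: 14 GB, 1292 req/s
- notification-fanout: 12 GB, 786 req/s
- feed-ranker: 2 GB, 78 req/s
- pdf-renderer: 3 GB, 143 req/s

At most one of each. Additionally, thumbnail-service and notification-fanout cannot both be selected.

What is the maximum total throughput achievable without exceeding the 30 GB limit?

2331

The ratio ordering already packs tightly: rate-limiter + session-store + thumbnail-service, 29 GB, 2331.
Next best is session-store + thumbnail-service + feed-ranker + pdf-renderer at 2197 (28 GB) — short by 134.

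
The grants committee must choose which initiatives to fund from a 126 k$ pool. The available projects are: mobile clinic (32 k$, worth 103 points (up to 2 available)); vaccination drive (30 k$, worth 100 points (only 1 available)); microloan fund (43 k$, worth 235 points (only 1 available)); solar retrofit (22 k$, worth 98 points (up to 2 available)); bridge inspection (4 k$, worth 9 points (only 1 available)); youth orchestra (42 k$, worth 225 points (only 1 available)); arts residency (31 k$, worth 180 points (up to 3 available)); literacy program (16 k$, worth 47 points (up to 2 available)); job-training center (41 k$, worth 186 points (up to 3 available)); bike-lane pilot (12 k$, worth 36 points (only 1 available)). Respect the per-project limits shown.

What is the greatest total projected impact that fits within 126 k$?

683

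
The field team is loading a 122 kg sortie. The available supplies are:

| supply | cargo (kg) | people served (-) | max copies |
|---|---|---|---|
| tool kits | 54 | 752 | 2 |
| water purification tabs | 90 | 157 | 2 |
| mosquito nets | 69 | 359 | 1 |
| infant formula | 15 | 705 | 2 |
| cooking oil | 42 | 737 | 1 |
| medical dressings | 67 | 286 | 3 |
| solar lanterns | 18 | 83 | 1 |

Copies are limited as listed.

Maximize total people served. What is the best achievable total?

2245

Ranking by ratio (people served/kg): infant formula 47.00, cooking oil 17.55, tool kits 13.93, mosquito nets 5.20.
The ratio heuristic lands on 2×infant formula + cooking oil + solar lanterns (2230) but leaves 32 kg idle.
Dropping cooking oil frees 42 kg; slotting in tool kits (54 kg) lifts the total to 2245 at 102 kg.
Every other selection either busts 122 kg or exceeds an availability limit or fails to beat 2245.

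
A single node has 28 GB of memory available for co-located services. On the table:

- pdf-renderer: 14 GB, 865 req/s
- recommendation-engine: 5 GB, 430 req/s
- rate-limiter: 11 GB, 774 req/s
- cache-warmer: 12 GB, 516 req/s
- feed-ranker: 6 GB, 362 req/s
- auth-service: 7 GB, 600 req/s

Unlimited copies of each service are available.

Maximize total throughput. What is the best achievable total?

2400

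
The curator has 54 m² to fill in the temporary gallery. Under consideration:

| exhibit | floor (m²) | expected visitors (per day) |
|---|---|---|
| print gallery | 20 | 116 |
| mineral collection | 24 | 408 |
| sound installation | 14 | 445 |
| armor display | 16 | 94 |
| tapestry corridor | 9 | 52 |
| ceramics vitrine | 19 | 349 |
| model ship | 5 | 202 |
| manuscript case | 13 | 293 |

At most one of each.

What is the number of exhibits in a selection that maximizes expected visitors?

4

Optimal total is 1289.
One optimal bundle: sound installation + ceramics vitrine + model ship + manuscript case (51 m²).
Any selection reaching 1289 contains exactly 4 exhibits.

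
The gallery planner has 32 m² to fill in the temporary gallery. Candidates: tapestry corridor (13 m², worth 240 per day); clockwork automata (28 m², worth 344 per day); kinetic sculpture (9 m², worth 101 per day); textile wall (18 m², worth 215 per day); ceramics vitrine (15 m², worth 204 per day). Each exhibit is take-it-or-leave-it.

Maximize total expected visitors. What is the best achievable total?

A density-first pass picks tapestry corridor + ceramics vitrine — 444 at 28 m².
The 15 m² tied up in ceramics vitrine is better spent on textile wall — total rises to 455 (31 m²).
Next best is tapestry corridor + ceramics vitrine at 444 (28 m²) — short by 11.

455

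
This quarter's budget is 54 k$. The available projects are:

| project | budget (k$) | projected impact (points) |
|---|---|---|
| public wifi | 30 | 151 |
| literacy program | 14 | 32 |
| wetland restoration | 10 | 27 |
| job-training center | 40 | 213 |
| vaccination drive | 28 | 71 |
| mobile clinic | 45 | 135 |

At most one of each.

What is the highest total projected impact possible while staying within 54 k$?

245

Greedy by ratio would take wetland restoration + job-training center: 50 k$ used, total 240.
Dropping wetland restoration frees 10 k$; slotting in literacy program (14 k$) lifts the total to 245 at 54 k$.
Next best is wetland restoration + job-training center at 240 (50 k$) — short by 5.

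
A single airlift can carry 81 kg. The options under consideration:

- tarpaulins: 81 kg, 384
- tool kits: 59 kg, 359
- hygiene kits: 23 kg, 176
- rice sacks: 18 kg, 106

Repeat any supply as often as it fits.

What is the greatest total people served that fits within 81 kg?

By people served per kg: hygiene kits 7.65, tool kits 6.08, rice sacks 5.89, tarpaulins 4.74 lead.
The ratio ordering already packs tightly: 3×hygiene kits, 69 kg, 528.
That's the maximum — no swap from here does better than 528.

528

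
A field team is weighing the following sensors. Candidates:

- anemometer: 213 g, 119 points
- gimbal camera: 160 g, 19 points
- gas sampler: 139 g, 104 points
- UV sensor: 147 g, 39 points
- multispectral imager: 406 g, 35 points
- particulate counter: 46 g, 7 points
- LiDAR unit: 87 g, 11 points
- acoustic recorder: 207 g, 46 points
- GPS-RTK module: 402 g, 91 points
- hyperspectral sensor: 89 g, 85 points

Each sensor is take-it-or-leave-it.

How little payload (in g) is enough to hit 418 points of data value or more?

990

Need the lightest bundle worth ≥ 418.
anemometer + gas sampler + UV sensor + GPS-RTK module + hyperspectral sensor reaches 438 using 990 g.
No combination under 990 g hits 418.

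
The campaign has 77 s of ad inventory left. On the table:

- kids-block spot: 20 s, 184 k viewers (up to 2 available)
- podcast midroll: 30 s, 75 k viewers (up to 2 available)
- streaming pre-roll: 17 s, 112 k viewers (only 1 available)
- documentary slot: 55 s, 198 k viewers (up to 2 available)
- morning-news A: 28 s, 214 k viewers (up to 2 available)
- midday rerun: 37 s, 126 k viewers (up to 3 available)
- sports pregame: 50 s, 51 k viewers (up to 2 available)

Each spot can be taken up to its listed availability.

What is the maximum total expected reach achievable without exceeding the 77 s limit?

612

Taking the top-ratio spots first gives 2×kids-block spot + morning-news A for 582 (68 s).
Dropping kids-block spot frees 20 s; slotting in morning-news A (28 s) lifts the total to 612 at 76 s.
The spare 1 s is too small for any remaining spot, and no exchange beats 612.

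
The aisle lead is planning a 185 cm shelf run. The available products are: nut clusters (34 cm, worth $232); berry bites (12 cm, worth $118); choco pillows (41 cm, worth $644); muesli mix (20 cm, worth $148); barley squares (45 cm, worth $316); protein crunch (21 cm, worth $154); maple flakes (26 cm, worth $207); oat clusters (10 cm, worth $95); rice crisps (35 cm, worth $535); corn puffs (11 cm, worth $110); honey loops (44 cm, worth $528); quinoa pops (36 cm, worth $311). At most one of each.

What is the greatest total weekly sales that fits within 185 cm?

By weekly sales per cm: choco pillows 15.71, rice crisps 15.29, honey loops 12.00, corn puffs 10.00 lead.
Filling by ratio: berry bites + choco pillows + maple flakes + oat clusters + rice crisps + corn puffs + honey loops for 2237, with 6 cm left unused.
Dropping maple flakes and oat clusters frees 36 cm; slotting in quinoa pops (36 cm) lifts the total to 2246 at 179 cm.
Runner-up berry bites + choco pillows + muesli mix + protein crunch + rice crisps + corn puffs + honey loops tops out at 2237.

2246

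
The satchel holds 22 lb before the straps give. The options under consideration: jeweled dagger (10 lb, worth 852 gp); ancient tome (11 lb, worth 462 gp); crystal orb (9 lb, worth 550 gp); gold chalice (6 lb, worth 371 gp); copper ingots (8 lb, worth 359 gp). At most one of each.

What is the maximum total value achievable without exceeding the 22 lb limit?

A density-first pass picks jeweled dagger + gold chalice — 1223 at 16 lb.
Dropping gold chalice frees 6 lb; slotting in crystal orb (9 lb) lifts the total to 1402 at 19 lb.
Next best is jeweled dagger + ancient tome at 1314 (21 lb) — short by 88.

1402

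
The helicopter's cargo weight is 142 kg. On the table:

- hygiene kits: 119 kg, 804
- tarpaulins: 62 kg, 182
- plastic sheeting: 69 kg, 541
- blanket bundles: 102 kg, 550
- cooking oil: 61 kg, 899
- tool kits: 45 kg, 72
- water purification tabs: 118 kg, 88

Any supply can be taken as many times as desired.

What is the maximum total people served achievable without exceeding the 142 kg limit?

Density check — cooking oil 14.74, plastic sheeting 7.84, hygiene kits 6.76 are the best per kg.
Taking 2×cooking oil: 122 kg used, 1798 in people served.
No other feasible combination exceeds 1798.

1798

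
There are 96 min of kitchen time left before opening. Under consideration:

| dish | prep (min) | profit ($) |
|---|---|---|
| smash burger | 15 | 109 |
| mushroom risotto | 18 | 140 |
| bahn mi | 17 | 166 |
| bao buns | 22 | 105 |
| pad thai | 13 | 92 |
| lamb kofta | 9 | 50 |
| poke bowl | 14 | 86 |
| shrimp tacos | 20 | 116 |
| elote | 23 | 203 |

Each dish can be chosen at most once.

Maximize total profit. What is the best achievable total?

760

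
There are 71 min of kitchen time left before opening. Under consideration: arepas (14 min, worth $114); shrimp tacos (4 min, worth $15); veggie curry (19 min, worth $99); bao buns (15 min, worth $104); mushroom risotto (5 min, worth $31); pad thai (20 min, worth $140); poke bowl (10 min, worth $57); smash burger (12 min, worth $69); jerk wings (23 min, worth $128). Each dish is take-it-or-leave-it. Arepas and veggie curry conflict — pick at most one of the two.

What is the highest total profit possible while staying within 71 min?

484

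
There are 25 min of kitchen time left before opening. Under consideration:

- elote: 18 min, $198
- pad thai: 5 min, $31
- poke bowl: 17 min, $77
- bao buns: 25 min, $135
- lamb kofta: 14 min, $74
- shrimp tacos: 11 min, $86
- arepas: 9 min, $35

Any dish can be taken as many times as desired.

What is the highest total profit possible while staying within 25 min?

229

The ratio ordering already packs tightly: elote + pad thai, 23 min, 229.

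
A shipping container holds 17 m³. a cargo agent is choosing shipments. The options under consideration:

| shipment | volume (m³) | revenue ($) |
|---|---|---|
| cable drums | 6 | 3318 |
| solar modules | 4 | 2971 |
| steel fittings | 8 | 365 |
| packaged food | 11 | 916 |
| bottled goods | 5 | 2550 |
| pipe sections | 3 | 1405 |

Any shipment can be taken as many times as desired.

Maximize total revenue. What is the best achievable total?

11884

The ratio ordering already packs tightly: 4×solar modules, 16 m³, 11884.
The spare 1 m³ is too small for any remaining shipment, and no exchange beats 11884.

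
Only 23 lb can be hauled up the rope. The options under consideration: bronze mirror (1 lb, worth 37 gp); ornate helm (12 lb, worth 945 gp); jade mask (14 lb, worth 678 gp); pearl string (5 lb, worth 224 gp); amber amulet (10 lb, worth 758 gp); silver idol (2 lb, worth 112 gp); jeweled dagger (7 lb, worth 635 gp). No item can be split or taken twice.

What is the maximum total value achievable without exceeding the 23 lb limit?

1740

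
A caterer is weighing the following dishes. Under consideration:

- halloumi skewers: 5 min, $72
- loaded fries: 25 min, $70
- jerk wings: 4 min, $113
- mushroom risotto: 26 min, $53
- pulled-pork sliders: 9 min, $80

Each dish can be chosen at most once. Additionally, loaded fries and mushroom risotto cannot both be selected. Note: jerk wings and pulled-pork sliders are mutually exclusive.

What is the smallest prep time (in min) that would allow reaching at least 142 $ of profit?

9

Minimise min subject to total profit ≥ 142.
Taking halloumi skewers + jerk wings gives 185 (≥ 142) for 9 min.
Below 9 min the best achievable stays under 142.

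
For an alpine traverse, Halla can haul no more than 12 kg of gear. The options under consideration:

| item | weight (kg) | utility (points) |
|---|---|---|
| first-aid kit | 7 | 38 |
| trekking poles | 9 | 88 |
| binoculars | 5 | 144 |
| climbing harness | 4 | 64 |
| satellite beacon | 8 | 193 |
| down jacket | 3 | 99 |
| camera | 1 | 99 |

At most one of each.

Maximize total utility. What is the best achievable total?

Taking the top-ratio items first gives binoculars + down jacket + camera for 342 (9 kg).
Dropping binoculars frees 5 kg; slotting in satellite beacon (8 kg) lifts the total to 391 at 12 kg.
Runner-up binoculars + down jacket + camera tops out at 342.

391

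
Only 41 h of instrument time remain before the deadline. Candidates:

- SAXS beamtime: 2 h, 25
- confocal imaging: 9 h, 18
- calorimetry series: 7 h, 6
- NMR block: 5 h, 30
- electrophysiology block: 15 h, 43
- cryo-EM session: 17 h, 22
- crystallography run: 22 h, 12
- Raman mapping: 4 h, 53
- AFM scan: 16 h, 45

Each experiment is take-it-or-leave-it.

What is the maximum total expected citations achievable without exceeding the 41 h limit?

171

Taking the top-ratio experiments first gives SAXS beamtime + confocal imaging + NMR block + electrophysiology block + Raman mapping for 169 (35 h).
The 15 h tied up in electrophysiology block is better spent on AFM scan — total rises to 171 (36 h).
The spare 5 h is too small for any remaining experiment, and no exchange beats 171.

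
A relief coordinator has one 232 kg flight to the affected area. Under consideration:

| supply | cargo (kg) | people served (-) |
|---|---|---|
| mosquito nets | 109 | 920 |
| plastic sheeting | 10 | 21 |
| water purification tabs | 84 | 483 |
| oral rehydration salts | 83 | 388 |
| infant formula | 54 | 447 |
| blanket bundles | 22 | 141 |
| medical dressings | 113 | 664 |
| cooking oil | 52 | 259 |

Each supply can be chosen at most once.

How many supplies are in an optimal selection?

4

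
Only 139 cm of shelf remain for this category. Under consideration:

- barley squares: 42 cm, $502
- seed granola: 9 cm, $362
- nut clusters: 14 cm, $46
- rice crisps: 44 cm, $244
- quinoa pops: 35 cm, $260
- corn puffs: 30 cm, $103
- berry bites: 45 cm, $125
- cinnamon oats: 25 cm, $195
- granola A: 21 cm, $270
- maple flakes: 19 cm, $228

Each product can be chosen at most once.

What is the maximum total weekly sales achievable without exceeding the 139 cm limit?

Greedy by ratio would take barley squares + seed granola + nut clusters + cinnamon oats + granola A + maple flakes: 130 cm used, total 1603.
Replace nut clusters and cinnamon oats with quinoa pops: the trade gains 19 net, giving 1622 at 126 cm.
Next best is barley squares + seed granola + rice crisps + granola A + maple flakes at 1606 (135 cm) — short by 16.

1622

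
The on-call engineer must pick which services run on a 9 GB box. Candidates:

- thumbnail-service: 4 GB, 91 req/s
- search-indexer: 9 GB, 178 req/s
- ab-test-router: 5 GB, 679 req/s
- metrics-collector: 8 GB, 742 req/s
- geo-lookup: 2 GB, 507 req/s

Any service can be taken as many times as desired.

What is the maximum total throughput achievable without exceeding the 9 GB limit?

2028

The ratio ordering already packs tightly: 4×geo-lookup, 8 GB, 2028.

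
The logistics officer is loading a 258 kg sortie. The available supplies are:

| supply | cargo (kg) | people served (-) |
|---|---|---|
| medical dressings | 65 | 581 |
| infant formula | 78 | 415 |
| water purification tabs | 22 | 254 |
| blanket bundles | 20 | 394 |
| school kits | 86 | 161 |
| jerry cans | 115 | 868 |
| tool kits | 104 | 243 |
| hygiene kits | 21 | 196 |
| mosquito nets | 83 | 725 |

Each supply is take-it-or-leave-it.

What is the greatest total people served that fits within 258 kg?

2293

Filling by ratio: medical dressings + water purification tabs + blanket bundles + hygiene kits + mosquito nets for 2150, with 47 kg left unused.
Dropping mosquito nets frees 83 kg; slotting in jerry cans (115 kg) lifts the total to 2293 at 243 kg.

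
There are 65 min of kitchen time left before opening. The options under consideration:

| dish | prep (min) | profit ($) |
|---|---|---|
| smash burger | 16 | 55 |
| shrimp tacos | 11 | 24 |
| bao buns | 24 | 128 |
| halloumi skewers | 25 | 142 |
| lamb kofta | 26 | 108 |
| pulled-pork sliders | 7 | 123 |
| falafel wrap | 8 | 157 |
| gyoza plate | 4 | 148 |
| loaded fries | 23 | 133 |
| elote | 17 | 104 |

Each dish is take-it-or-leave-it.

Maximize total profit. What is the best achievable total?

By profit per min: gyoza plate 37.00, falafel wrap 19.62, pulled-pork sliders 17.57 lead.
A density-first pass picks pulled-pork sliders + falafel wrap + gyoza plate + loaded fries + elote — 665 at 59 min.
The 23 min tied up in loaded fries is better spent on halloumi skewers — total rises to 674 (61 min).

674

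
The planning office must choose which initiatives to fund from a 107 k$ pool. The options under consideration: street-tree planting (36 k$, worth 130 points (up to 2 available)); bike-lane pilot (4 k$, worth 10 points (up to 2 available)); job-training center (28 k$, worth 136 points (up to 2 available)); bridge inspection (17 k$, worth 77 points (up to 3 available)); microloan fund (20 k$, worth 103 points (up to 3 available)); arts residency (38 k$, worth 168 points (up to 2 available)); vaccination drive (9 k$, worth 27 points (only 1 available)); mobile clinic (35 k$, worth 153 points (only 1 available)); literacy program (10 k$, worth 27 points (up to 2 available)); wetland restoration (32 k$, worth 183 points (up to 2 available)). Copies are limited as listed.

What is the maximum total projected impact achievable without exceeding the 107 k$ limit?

Density check — wetland restoration 5.72, microloan fund 5.15, job-training center 4.86 are the best per k$.
Taking 2×microloan fund + 2×wetland restoration: 104 k$ used, 572 in projected impact.
No other feasible combination exceeds 572.

572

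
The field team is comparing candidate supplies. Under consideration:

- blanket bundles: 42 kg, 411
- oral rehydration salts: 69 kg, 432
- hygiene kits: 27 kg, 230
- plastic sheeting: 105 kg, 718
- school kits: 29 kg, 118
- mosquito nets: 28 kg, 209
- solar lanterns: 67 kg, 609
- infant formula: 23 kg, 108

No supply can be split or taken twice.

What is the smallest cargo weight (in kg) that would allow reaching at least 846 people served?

97

Need the lightest bundle worth ≥ 846.
blanket bundles + hygiene kits + mosquito nets: 850 people served at 97 kg.
Any bundle with less than 97 kg falls short of 846.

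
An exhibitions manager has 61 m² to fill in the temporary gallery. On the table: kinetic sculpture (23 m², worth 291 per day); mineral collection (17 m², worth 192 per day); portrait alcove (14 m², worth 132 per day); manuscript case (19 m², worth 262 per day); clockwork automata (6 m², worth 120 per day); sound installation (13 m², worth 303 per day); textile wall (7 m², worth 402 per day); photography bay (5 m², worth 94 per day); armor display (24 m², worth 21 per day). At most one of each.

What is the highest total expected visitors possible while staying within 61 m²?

1253

Greedy by ratio would take manuscript case + clockwork automata + sound installation + textile wall + photography bay: 50 m² used, total 1181.
Dropping clockwork automata frees 6 m²; slotting in mineral collection (17 m²) lifts the total to 1253 at 61 m².
Next best is portrait alcove + manuscript case + clockwork automata + sound installation + textile wall at 1219 (59 m²) — short by 34.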